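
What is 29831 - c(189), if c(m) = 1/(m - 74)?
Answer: 3430564/115 ≈ 29831.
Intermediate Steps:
c(m) = 1/(-74 + m)
29831 - c(189) = 29831 - 1/(-74 + 189) = 29831 - 1/115 = 3430564/115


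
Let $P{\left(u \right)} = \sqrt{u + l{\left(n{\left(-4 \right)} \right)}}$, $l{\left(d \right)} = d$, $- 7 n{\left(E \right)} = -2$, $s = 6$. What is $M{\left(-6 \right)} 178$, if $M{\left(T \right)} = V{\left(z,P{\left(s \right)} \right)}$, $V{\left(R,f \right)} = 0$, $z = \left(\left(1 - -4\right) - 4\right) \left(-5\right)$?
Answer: $0$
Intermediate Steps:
$n{\left(E \right)} = \frac{2}{7}$ ($n{\left(E \right)} = \left(- \frac{1}{7}\right) \left(-2\right) = \frac{2}{7}$)
$z = -5$ ($z = \left(\left(1 + 4\right) - 4\right) \left(-5\right) = \left(5 - 4\right) \left(-5\right) = 1 \left(-5\right) = -5$)
$P{\left(u \right)} = \sqrt{\frac{2}{7} + u}$ ($P{\left(u \right)} = \sqrt{u + \frac{2}{7}} = \sqrt{\frac{2}{7} + u}$)
$M{\left(T \right)} = 0$
$M{\left(-6 \right)} 178 = 0 \cdot 178 = 0$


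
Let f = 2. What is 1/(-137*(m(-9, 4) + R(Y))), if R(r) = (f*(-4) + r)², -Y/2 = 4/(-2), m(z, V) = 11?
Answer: -1/3699 ≈ -0.00027034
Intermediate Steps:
Y = 4 (Y = -8/(-2) = -8*(-1)/2 = -2*(-2) = 4)
R(r) = (-8 + r)² (R(r) = (2*(-4) + r)² = (-8 + r)²)
1/(-137*(m(-9, 4) + R(Y))) = 1/(-137*(11 + (-8 + 4)²)) = 1/(-137*(11 + (-4)²)) = 1/(-137*(11 + 16)) = 1/(-137*27) = 1/(-3699) = -1/3699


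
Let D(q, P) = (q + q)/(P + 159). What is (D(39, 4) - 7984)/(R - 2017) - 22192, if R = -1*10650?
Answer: -45818987118/2064721 ≈ -22191.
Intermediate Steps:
R = -10650
D(q, P) = 2*q/(159 + P) (D(q, P) = (2*q)/(159 + P) = 2*q/(159 + P))
(D(39, 4) - 7984)/(R - 2017) - 22192 = (2*39/(159 + 4) - 7984)/(-10650 - 2017) - 22192 = (2*39/163 - 7984)/(-12667) - 22192 = (2*39*(1/163) - 7984)*(-1/12667) - 22192 = (78/163 - 7984)*(-1/12667) - 22192 = -1301314/163*(-1/12667) - 22192 = 1301314/2064721 - 22192 = -45818987118/2064721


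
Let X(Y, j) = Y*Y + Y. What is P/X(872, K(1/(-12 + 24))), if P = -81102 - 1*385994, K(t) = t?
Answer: -58387/95157 ≈ -0.61359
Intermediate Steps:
X(Y, j) = Y + Y² (X(Y, j) = Y² + Y = Y + Y²)
P = -467096 (P = -81102 - 385994 = -467096)
P/X(872, K(1/(-12 + 24))) = -467096*1/(872*(1 + 872)) = -467096/(872*873) = -467096/761256 = -467096*1/761256 = -58387/95157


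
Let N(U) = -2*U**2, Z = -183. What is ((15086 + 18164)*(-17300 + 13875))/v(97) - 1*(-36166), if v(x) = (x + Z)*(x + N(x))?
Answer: 29056797873/805003 ≈ 36095.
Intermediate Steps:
v(x) = (-183 + x)*(x - 2*x**2) (v(x) = (x - 183)*(x - 2*x**2) = (-183 + x)*(x - 2*x**2))
((15086 + 18164)*(-17300 + 13875))/v(97) - 1*(-36166) = ((15086 + 18164)*(-17300 + 13875))/((97*(-183 - 2*97**2 + 367*97))) - 1*(-36166) = (33250*(-3425))/((97*(-183 - 2*9409 + 35599))) + 36166 = -113881250*1/(97*(-183 - 18818 + 35599)) + 36166 = -113881250/(97*16598) + 36166 = -113881250/1610006 + 36166 = -113881250*1/1610006 + 36166 = -56940625/805003 + 36166 = 29056797873/805003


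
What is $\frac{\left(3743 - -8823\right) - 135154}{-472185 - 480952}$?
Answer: $\frac{122588}{953137} \approx 0.12862$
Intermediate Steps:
$\frac{\left(3743 - -8823\right) - 135154}{-472185 - 480952} = \frac{\left(3743 + 8823\right) - 135154}{-953137} = \left(12566 - 135154\right) \left(- \frac{1}{953137}\right) = \left(-122588\right) \left(- \frac{1}{953137}\right) = \frac{122588}{953137}$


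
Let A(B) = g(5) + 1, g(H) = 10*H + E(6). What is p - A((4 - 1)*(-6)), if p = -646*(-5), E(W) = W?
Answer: 3173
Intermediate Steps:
g(H) = 6 + 10*H (g(H) = 10*H + 6 = 6 + 10*H)
p = 3230
A(B) = 57 (A(B) = (6 + 10*5) + 1 = (6 + 50) + 1 = 56 + 1 = 57)
p - A((4 - 1)*(-6)) = 3230 - 1*57 = 3230 - 57 = 3173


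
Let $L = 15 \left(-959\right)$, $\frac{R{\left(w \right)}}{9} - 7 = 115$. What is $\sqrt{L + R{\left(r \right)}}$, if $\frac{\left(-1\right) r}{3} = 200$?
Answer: $i \sqrt{13287} \approx 115.27 i$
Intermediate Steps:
$r = -600$ ($r = \left(-3\right) 200 = -600$)
$R{\left(w \right)} = 1098$ ($R{\left(w \right)} = 63 + 9 \cdot 115 = 63 + 1035 = 1098$)
$L = -14385$
$\sqrt{L + R{\left(r \right)}} = \sqrt{-14385 + 1098} = \sqrt{-13287} = i \sqrt{13287}$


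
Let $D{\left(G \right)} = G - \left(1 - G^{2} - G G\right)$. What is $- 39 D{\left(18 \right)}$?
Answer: $-25935$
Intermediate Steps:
$D{\left(G \right)} = -1 + G + 2 G^{2}$ ($D{\left(G \right)} = G + \left(\left(G^{2} + G^{2}\right) - 1\right) = G + \left(2 G^{2} - 1\right) = G + \left(-1 + 2 G^{2}\right) = -1 + G + 2 G^{2}$)
$- 39 D{\left(18 \right)} = - 39 \left(-1 + 18 + 2 \cdot 18^{2}\right) = - 39 \left(-1 + 18 + 2 \cdot 324\right) = - 39 \left(-1 + 18 + 648\right) = \left(-39\right) 665 = -25935$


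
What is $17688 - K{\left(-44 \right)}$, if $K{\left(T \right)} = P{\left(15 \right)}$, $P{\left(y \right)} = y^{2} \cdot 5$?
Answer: $16563$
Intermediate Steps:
$P{\left(y \right)} = 5 y^{2}$
$K{\left(T \right)} = 1125$ ($K{\left(T \right)} = 5 \cdot 15^{2} = 5 \cdot 225 = 1125$)
$17688 - K{\left(-44 \right)} = 17688 - 1125 = 16563$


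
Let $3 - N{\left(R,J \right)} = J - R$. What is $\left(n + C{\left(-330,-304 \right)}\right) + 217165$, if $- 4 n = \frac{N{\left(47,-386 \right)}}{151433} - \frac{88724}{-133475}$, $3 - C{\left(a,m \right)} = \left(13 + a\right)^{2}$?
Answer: $\frac{2358373209675177}{20212519675} \approx 1.1668 \cdot 10^{5}$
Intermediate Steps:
$N{\left(R,J \right)} = 3 + R - J$ ($N{\left(R,J \right)} = 3 - \left(J - R\right) = 3 + R - J$)
$C{\left(a,m \right)} = 3 - \left(13 + a\right)^{2}$
$n = - \frac{3373484148}{20212519675}$ ($n = - \frac{\frac{3 + 47 - -386}{151433} - \frac{88724}{-133475}}{4} = - \frac{\left(3 + 47 + 386\right) \frac{1}{151433} - - \frac{88724}{133475}}{4} = - \frac{436 \cdot \frac{1}{151433} + \frac{88724}{133475}}{4} = - \frac{\frac{436}{151433} + \frac{88724}{133475}}{4} = \left(- \frac{1}{4}\right) \frac{13493936592}{20212519675} = - \frac{3373484148}{20212519675} \approx -0.1669$)
$\left(n + C{\left(-330,-304 \right)}\right) + 217165 = \left(- \frac{3373484148}{20212519675} + \left(3 - \left(13 - 330\right)^{2}\right)\right) + 217165 = \left(- \frac{3373484148}{20212519675} + \left(3 - \left(-317\right)^{2}\right)\right) + 217165 = \left(- \frac{3373484148}{20212519675} + \left(3 - 100489\right)\right) + 217165 = \left(- \frac{3373484148}{20212519675} - 100486\right) + 217165 = - \frac{2031078625546198}{20212519675} + 217165 = \frac{2358373209675177}{20212519675}$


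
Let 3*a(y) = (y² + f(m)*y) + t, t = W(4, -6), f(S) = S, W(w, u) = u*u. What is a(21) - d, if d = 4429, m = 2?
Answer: -4256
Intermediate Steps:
W(w, u) = u²
t = 36 (t = (-6)² = 36)
a(y) = 12 + y²/3 + 2*y/3 (a(y) = ((y² + 2*y) + 36)/3 = (36 + y² + 2*y)/3 = 12 + y²/3 + 2*y/3)
a(21) - d = (12 + (⅓)*21² + (⅔)*21) - 1*4429 = (12 + (⅓)*441 + 14) - 4429 = (12 + 147 + 14) - 4429 = 173 - 4429 = -4256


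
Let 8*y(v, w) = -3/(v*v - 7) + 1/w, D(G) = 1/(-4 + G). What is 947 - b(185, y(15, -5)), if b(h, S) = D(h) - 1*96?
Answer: 188782/181 ≈ 1043.0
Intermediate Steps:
y(v, w) = -3/(8*(-7 + v²)) + 1/(8*w) (y(v, w) = (-3/(v*v - 7) + 1/w)/8 = (-3/(v² - 7) + 1/w)/8 = (-3/(-7 + v²) + 1/w)/8 = (1/w - 3/(-7 + v²))/8 = -3/(8*(-7 + v²)) + 1/(8*w))
b(h, S) = -96 + 1/(-4 + h) (b(h, S) = 1/(-4 + h) - 1*96 = 1/(-4 + h) - 96 = -96 + 1/(-4 + h))
947 - b(185, y(15, -5)) = 947 - (385 - 96*185)/(-4 + 185) = 947 - (385 - 17760)/181 = 947 - (-17375)/181 = 947 - 1*(-17375/181) = 947 + 17375/181 = 188782/181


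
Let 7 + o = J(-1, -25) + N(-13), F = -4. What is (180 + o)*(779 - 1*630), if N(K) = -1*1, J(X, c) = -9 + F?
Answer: 23691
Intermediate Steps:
J(X, c) = -13 (J(X, c) = -9 - 4 = -13)
N(K) = -1
o = -21 (o = -7 + (-13 - 1) = -7 - 14 = -21)
(180 + o)*(779 - 1*630) = (180 - 21)*(779 - 1*630) = 159*(779 - 630) = 159*149 = 23691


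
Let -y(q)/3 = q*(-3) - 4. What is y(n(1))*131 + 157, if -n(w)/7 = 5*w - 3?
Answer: -14777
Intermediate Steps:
n(w) = 21 - 35*w (n(w) = -7*(5*w - 3) = -7*(-3 + 5*w) = 21 - 35*w)
y(q) = 12 + 9*q (y(q) = -3*(q*(-3) - 4) = -3*(-3*q - 4) = -3*(-4 - 3*q) = 12 + 9*q)
y(n(1))*131 + 157 = (12 + 9*(21 - 35*1))*131 + 157 = (12 + 9*(21 - 35))*131 + 157 = (12 + 9*(-14))*131 + 157 = (12 - 126)*131 + 157 = -114*131 + 157 = -14934 + 157 = -14777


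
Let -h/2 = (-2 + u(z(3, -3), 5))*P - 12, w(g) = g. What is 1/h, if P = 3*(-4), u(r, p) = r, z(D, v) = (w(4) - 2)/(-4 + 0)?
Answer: -1/36 ≈ -0.027778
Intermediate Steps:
z(D, v) = -1/2 (z(D, v) = (4 - 2)/(-4 + 0) = 2/(-4) = 2*(-1/4) = -1/2)
P = -12
h = -36 (h = -2*((-2 - 1/2)*(-12) - 12) = -2*(-5/2*(-12) - 12) = -2*(30 - 12) = -2*18 = -36)
1/h = 1/(-36) = -1/36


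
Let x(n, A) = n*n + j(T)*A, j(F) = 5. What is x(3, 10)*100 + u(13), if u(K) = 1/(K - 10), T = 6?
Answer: 17701/3 ≈ 5900.3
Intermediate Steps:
x(n, A) = n² + 5*A (x(n, A) = n*n + 5*A = n² + 5*A)
u(K) = 1/(-10 + K)
x(3, 10)*100 + u(13) = (3² + 5*10)*100 + 1/(-10 + 13) = (9 + 50)*100 + 1/3 = 59*100 + ⅓ = 5900 + ⅓ = 17701/3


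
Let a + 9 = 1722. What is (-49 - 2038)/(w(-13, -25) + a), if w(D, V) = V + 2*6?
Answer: -2087/1700 ≈ -1.2276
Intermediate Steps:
a = 1713 (a = -9 + 1722 = 1713)
w(D, V) = 12 + V (w(D, V) = V + 12 = 12 + V)
(-49 - 2038)/(w(-13, -25) + a) = (-49 - 2038)/((12 - 25) + 1713) = -2087/(-13 + 1713) = -2087/1700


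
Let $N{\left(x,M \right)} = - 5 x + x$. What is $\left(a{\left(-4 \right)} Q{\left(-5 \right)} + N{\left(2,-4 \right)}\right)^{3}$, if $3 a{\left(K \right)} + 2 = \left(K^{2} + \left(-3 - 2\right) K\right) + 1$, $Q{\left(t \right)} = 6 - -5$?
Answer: $\frac{47045881}{27} \approx 1.7424 \cdot 10^{6}$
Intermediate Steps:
$Q{\left(t \right)} = 11$ ($Q{\left(t \right)} = 6 + 5 = 11$)
$N{\left(x,M \right)} = - 4 x$
$a{\left(K \right)} = - \frac{1}{3} - \frac{5 K}{3} + \frac{K^{2}}{3}$ ($a{\left(K \right)} = - \frac{2}{3} + \frac{\left(K^{2} + \left(-3 - 2\right) K\right) + 1}{3} = - \frac{2}{3} + \frac{\left(K^{2} - 5 K\right) + 1}{3} = - \frac{2}{3} + \frac{1 + K^{2} - 5 K}{3} = - \frac{2}{3} + \left(\frac{1}{3} - \frac{5 K}{3} + \frac{K^{2}}{3}\right) = - \frac{1}{3} - \frac{5 K}{3} + \frac{K^{2}}{3}$)
$\left(a{\left(-4 \right)} Q{\left(-5 \right)} + N{\left(2,-4 \right)}\right)^{3} = \left(\left(- \frac{1}{3} - - \frac{20}{3} + \frac{\left(-4\right)^{2}}{3}\right) 11 - 8\right)^{3} = \left(\left(- \frac{1}{3} + \frac{20}{3} + \frac{1}{3} \cdot 16\right) 11 - 8\right)^{3} = \left(\left(- \frac{1}{3} + \frac{20}{3} + \frac{16}{3}\right) 11 - 8\right)^{3} = \left(\frac{35}{3} \cdot 11 - 8\right)^{3} = \left(\frac{385}{3} - 8\right)^{3} = \left(\frac{361}{3}\right)^{3} = \frac{47045881}{27}$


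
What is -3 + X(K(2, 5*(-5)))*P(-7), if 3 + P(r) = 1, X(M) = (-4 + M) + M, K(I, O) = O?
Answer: 105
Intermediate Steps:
X(M) = -4 + 2*M
P(r) = -2 (P(r) = -3 + 1 = -2)
-3 + X(K(2, 5*(-5)))*P(-7) = -3 + (-4 + 2*(5*(-5)))*(-2) = -3 + (-4 + 2*(-25))*(-2) = -3 + (-4 - 50)*(-2) = -3 - 54*(-2) = -3 + 108 = 105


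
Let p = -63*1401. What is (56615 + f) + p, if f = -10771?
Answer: -42419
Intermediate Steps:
p = -88263
(56615 + f) + p = (56615 - 10771) - 88263 = 45844 - 88263 = -42419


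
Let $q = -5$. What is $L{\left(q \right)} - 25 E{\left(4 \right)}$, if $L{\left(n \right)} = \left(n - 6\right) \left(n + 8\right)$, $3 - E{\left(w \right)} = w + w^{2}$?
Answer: $392$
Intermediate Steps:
$E{\left(w \right)} = 3 - w - w^{2}$ ($E{\left(w \right)} = 3 - \left(w + w^{2}\right) = 3 - w - w^{2}$)
$L{\left(n \right)} = \left(-6 + n\right) \left(8 + n\right)$
$L{\left(q \right)} - 25 E{\left(4 \right)} = \left(-48 + \left(-5\right)^{2} + 2 \left(-5\right)\right) - 25 \left(3 - 4 - 4^{2}\right) = \left(-48 + 25 - 10\right) - 25 \left(3 - 4 - 16\right) = -33 - 25 \left(3 - 4 - 16\right) = -33 - -425 = -33 + 425 = 392$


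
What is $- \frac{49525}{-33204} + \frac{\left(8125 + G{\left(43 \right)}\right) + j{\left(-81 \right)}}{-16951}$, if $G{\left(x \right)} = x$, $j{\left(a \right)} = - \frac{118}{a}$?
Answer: $\frac{15342470057}{15196707108} \approx 1.0096$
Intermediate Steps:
$- \frac{49525}{-33204} + \frac{\left(8125 + G{\left(43 \right)}\right) + j{\left(-81 \right)}}{-16951} = - \frac{49525}{-33204} + \frac{\left(8125 + 43\right) - \frac{118}{-81}}{-16951} = \left(-49525\right) \left(- \frac{1}{33204}\right) + \left(8168 - - \frac{118}{81}\right) \left(- \frac{1}{16951}\right) = \frac{49525}{33204} + \left(8168 + \frac{118}{81}\right) \left(- \frac{1}{16951}\right) = \frac{49525}{33204} + \frac{661726}{81} \left(- \frac{1}{16951}\right) = \frac{49525}{33204} - \frac{661726}{1373031} = \frac{15342470057}{15196707108}$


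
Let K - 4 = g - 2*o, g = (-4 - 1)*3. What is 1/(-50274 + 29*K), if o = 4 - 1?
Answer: -1/50767 ≈ -1.9698e-5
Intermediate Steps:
g = -15 (g = -5*3 = -15)
o = 3
K = -17 (K = 4 + (-15 - 2*3) = 4 + (-15 - 6) = 4 - 21 = -17)
1/(-50274 + 29*K) = 1/(-50274 + 29*(-17)) = 1/(-50274 - 493) = 1/(-50767) = -1/50767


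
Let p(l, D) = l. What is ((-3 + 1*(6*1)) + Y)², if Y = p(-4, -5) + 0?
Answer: 1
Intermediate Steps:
Y = -4 (Y = -4 + 0 = -4)
((-3 + 1*(6*1)) + Y)² = ((-3 + 1*(6*1)) - 4)² = ((-3 + 1*6) - 4)² = ((-3 + 6) - 4)² = (3 - 4)² = (-1)² = 1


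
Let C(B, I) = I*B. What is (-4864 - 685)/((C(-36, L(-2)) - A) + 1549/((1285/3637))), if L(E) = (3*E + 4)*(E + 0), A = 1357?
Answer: -7130465/3704928 ≈ -1.9246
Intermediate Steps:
L(E) = E*(4 + 3*E) (L(E) = (4 + 3*E)*E = E*(4 + 3*E))
C(B, I) = B*I
(-4864 - 685)/((C(-36, L(-2)) - A) + 1549/((1285/3637))) = (-4864 - 685)/((-(-72)*(4 + 3*(-2)) - 1*1357) + 1549/((1285/3637))) = -5549/((-(-72)*(4 - 6) - 1357) + 1549/((1285*(1/3637)))) = -5549/((-(-72)*(-2) - 1357) + 1549/(1285/3637)) = -5549/((-36*4 - 1357) + 1549*(3637/1285)) = -5549/((-144 - 1357) + 5633713/1285) = -5549/(-1501 + 5633713/1285) = -5549/3704928/1285 = -5549*1285/3704928 = -7130465/3704928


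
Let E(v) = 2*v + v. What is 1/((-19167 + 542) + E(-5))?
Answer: -1/18640 ≈ -5.3648e-5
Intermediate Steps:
E(v) = 3*v
1/((-19167 + 542) + E(-5)) = 1/((-19167 + 542) + 3*(-5)) = 1/(-18625 - 15) = 1/(-18640) = -1/18640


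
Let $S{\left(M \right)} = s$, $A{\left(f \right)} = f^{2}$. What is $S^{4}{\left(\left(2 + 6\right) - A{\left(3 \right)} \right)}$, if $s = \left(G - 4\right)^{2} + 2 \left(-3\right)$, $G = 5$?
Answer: $625$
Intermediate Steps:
$s = -5$ ($s = \left(5 - 4\right)^{2} + 2 \left(-3\right) = 1^{2} - 6 = 1 - 6 = -5$)
$S{\left(M \right)} = -5$
$S^{4}{\left(\left(2 + 6\right) - A{\left(3 \right)} \right)} = \left(-5\right)^{4} = 625$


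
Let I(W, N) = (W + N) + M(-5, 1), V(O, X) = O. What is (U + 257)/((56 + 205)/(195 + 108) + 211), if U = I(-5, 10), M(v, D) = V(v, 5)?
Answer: 25957/21398 ≈ 1.2131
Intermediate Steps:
M(v, D) = v
I(W, N) = -5 + N + W (I(W, N) = (W + N) - 5 = (N + W) - 5 = -5 + N + W)
U = 0 (U = -5 + 10 - 5 = 0)
(U + 257)/((56 + 205)/(195 + 108) + 211) = (0 + 257)/((56 + 205)/(195 + 108) + 211) = 257/(261/303 + 211) = 257/(261*(1/303) + 211) = 257/(87/101 + 211) = 257/(21398/101) = 257*(101/21398) = 25957/21398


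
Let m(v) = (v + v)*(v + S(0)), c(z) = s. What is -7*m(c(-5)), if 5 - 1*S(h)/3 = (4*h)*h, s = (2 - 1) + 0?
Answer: -224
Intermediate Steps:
s = 1 (s = 1 + 0 = 1)
S(h) = 15 - 12*h**2 (S(h) = 15 - 3*4*h*h = 15 - 12*h**2)
c(z) = 1
m(v) = 2*v*(15 + v) (m(v) = (v + v)*(v + (15 - 12*0**2)) = (2*v)*(v + (15 - 12*0)) = (2*v)*(v + (15 + 0)) = (2*v)*(v + 15) = (2*v)*(15 + v) = 2*v*(15 + v))
-7*m(c(-5)) = -14*(15 + 1) = -14*16 = -7*32 = -224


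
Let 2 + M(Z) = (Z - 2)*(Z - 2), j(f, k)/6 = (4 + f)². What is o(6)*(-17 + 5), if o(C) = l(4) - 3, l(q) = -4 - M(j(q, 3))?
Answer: 1751148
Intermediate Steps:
j(f, k) = 6*(4 + f)²
M(Z) = -2 + (-2 + Z)² (M(Z) = -2 + (Z - 2)*(Z - 2) = -2 + (-2 + Z)*(-2 + Z) = -2 + (-2 + Z)²)
l(q) = -2 - (-2 + 6*(4 + q)²)² (l(q) = -4 - (-2 + (-2 + 6*(4 + q)²)²) = -4 + (2 - (-2 + 6*(4 + q)²)²) = -2 - (-2 + 6*(4 + q)²)²)
o(C) = -145929 (o(C) = (-2 - 4*(-1 + 3*(4 + 4)²)²) - 3 = (-2 - 4*(-1 + 3*8²)²) - 3 = (-2 - 4*(-1 + 3*64)²) - 3 = (-2 - 4*(-1 + 192)²) - 3 = (-2 - 4*191²) - 3 = (-2 - 4*36481) - 3 = (-2 - 145924) - 3 = -145926 - 3 = -145929)
o(6)*(-17 + 5) = -145929*(-17 + 5) = -145929*(-12) = 1751148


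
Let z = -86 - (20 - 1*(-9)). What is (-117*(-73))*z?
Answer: -982215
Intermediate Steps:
z = -115 (z = -86 - (20 + 9) = -86 - 1*29 = -86 - 29 = -115)
(-117*(-73))*z = -117*(-73)*(-115) = 8541*(-115) = -982215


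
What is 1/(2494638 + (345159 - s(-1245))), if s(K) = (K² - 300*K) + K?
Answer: 1/917517 ≈ 1.0899e-6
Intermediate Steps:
s(K) = K² - 299*K
1/(2494638 + (345159 - s(-1245))) = 1/(2494638 + (345159 - (-1245)*(-299 - 1245))) = 1/(2494638 + (345159 - (-1245)*(-1544))) = 1/(2494638 + (345159 - 1*1922280)) = 1/(2494638 + (345159 - 1922280)) = 1/(2494638 - 1577121) = 1/917517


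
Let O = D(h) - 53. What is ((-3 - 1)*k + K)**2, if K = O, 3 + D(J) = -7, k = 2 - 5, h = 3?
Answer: 2601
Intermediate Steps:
k = -3
D(J) = -10 (D(J) = -3 - 7 = -10)
O = -63 (O = -10 - 53 = -63)
K = -63
((-3 - 1)*k + K)**2 = ((-3 - 1)*(-3) - 63)**2 = (-4*(-3) - 63)**2 = (12 - 63)**2 = (-51)**2 = 2601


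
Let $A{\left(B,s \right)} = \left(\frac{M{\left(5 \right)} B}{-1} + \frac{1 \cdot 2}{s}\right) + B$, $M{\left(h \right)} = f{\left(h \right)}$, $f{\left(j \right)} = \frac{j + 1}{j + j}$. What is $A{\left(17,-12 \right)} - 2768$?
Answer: $- \frac{82841}{30} \approx -2761.4$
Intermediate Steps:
$f{\left(j \right)} = \frac{1 + j}{2 j}$
$M{\left(h \right)} = \frac{1 + h}{2 h}$
$A{\left(B,s \right)} = \frac{2}{s} + \frac{2 B}{5}$ ($A{\left(B,s \right)} = \left(\frac{\frac{1 + 5}{2 \cdot 5} B}{-1} + \frac{1 \cdot 2}{s}\right) + B = \left(\frac{1}{2} \cdot \frac{1}{5} \cdot 6 B \left(-1\right) + \frac{2}{s}\right) + B = \left(\frac{3 B}{5} \left(-1\right) + \frac{2}{s}\right) + B = \left(- \frac{3 B}{5} + \frac{2}{s}\right) + B = \left(\frac{2}{s} - \frac{3 B}{5}\right) + B = \frac{2}{s} + \frac{2 B}{5}$)
$A{\left(17,-12 \right)} - 2768 = \left(\frac{2}{-12} + \frac{2}{5} \cdot 17\right) - 2768 = \left(2 \left(- \frac{1}{12}\right) + \frac{34}{5}\right) - 2768 = \left(- \frac{1}{6} + \frac{34}{5}\right) - 2768 = \frac{199}{30} - 2768 = - \frac{82841}{30}$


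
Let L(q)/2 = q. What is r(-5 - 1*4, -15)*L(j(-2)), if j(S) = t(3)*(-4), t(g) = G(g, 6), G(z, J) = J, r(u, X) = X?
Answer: 720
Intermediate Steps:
t(g) = 6
j(S) = -24 (j(S) = 6*(-4) = -24)
L(q) = 2*q
r(-5 - 1*4, -15)*L(j(-2)) = -30*(-24) = -15*(-48) = 720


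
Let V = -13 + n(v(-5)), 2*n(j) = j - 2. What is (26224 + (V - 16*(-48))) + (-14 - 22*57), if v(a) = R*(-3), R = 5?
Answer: 51405/2 ≈ 25703.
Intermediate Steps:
v(a) = -15 (v(a) = 5*(-3) = -15)
n(j) = -1 + j/2 (n(j) = (j - 2)/2 = (-2 + j)/2 = -1 + j/2)
V = -43/2 (V = -13 + (-1 + (½)*(-15)) = -13 + (-1 - 15/2) = -13 - 17/2 = -43/2 ≈ -21.500)
(26224 + (V - 16*(-48))) + (-14 - 22*57) = (26224 + (-43/2 - 16*(-48))) + (-14 - 22*57) = (26224 + (-43/2 + 768)) + (-14 - 1254) = (26224 + 1493/2) - 1268 = 53941/2 - 1268 = 51405/2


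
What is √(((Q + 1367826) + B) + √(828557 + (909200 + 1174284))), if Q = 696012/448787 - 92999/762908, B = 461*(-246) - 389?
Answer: √(38242851130204295101166931 + 30495902854378155364*√2912041)/5522309558 ≈ 1120.6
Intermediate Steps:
B = -113795 (B = -113406 - 389 = -113795)
Q = 15782463893/11044619116 (Q = 696012*(1/448787) - 92999*1/762908 = 22452/14477 - 92999/762908 = 15782463893/11044619116 ≈ 1.4290)
√(((Q + 1367826) + B) + √(828557 + (909200 + 1174284))) = √(((15782463893/11044619116 + 1367826) - 113795) + √(828557 + (909200 + 1174284))) = √((15107132969425709/11044619116 - 113795) + √(828557 + 2083484)) = √(13850310537120489/11044619116 + √2912041)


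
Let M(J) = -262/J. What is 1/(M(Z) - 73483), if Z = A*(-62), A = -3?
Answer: -93/6834050 ≈ -1.3608e-5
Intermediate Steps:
Z = 186 (Z = -3*(-62) = 186)
1/(M(Z) - 73483) = 1/(-262/186 - 73483) = 1/(-262*1/186 - 73483) = 1/(-131/93 - 73483) = 1/(-6834050/93) = -93/6834050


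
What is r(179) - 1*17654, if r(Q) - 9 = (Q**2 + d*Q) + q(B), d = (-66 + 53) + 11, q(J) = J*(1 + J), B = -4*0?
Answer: 14038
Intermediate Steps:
B = 0
d = -2 (d = -13 + 11 = -2)
r(Q) = 9 + Q**2 - 2*Q (r(Q) = 9 + ((Q**2 - 2*Q) + 0*(1 + 0)) = 9 + ((Q**2 - 2*Q) + 0*1) = 9 + ((Q**2 - 2*Q) + 0) = 9 + (Q**2 - 2*Q) = 9 + Q**2 - 2*Q)
r(179) - 1*17654 = (9 + 179**2 - 2*179) - 1*17654 = (9 + 32041 - 358) - 17654 = 31692 - 17654 = 14038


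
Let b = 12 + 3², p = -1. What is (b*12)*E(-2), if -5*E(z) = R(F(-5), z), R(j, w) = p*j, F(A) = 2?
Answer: 504/5 ≈ 100.80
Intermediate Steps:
R(j, w) = -j
E(z) = ⅖ (E(z) = -(-1)*2/5 = -⅕*(-2) = ⅖)
b = 21 (b = 12 + 9 = 21)
(b*12)*E(-2) = (21*12)*(⅖) = 252*(⅖) = 504/5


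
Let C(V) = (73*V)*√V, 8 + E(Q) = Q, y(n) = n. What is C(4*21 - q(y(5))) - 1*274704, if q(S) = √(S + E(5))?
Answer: -274704 + 73*(84 - √2)^(3/2) ≈ -2.1992e+5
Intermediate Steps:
E(Q) = -8 + Q
q(S) = √(-3 + S) (q(S) = √(S + (-8 + 5)) = √(S - 3) = √(-3 + S))
C(V) = 73*V^(3/2)
C(4*21 - q(y(5))) - 1*274704 = 73*(4*21 - √(-3 + 5))^(3/2) - 1*274704 = 73*(84 - √2)^(3/2) - 274704 = -274704 + 73*(84 - √2)^(3/2)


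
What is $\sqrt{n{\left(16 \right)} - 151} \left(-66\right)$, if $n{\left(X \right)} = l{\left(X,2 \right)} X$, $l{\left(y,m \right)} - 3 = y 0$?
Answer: $- 66 i \sqrt{103} \approx - 669.83 i$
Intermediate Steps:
$l{\left(y,m \right)} = 3$ ($l{\left(y,m \right)} = 3 + y 0 = 3 + 0 = 3$)
$n{\left(X \right)} = 3 X$
$\sqrt{n{\left(16 \right)} - 151} \left(-66\right) = \sqrt{3 \cdot 16 - 151} \left(-66\right) = \sqrt{48 - 151} \left(-66\right) = \sqrt{-103} \left(-66\right) = i \sqrt{103} \left(-66\right) = - 66 i \sqrt{103}$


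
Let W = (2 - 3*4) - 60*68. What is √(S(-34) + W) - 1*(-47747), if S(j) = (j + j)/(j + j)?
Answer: 47747 + I*√4089 ≈ 47747.0 + 63.945*I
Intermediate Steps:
S(j) = 1 (S(j) = (2*j)/((2*j)) = (2*j)*(1/(2*j)) = 1)
W = -4090 (W = (2 - 12) - 4080 = -10 - 4080 = -4090)
√(S(-34) + W) - 1*(-47747) = √(1 - 4090) - 1*(-47747) = √(-4089) + 47747 = I*√4089 + 47747 = 47747 + I*√4089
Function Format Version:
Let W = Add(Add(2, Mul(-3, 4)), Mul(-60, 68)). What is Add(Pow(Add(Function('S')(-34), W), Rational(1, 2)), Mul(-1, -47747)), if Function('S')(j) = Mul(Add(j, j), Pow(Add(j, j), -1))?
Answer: Add(47747, Mul(I, Pow(4089, Rational(1, 2)))) ≈ Add(47747., Mul(63.945, I))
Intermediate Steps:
Function('S')(j) = 1 (Function('S')(j) = Mul(Mul(2, j), Pow(Mul(2, j), -1)) = Mul(Mul(2, j), Mul(Rational(1, 2), Pow(j, -1))) = 1)
W = -4090 (W = Add(Add(2, -12), -4080) = Add(-10, -4080) = -4090)
Add(Pow(Add(Function('S')(-34), W), Rational(1, 2)), Mul(-1, -47747)) = Add(Pow(Add(1, -4090), Rational(1, 2)), Mul(-1, -47747)) = Add(Pow(-4089, Rational(1, 2)), 47747) = Add(Mul(I, Pow(4089, Rational(1, 2))), 47747) = Add(47747, Mul(I, Pow(4089, Rational(1, 2))))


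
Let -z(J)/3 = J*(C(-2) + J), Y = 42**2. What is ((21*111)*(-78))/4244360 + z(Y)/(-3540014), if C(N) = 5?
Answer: 9772535400957/3756273455260 ≈ 2.6017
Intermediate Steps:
Y = 1764
z(J) = -3*J*(5 + J)
((21*111)*(-78))/4244360 + z(Y)/(-3540014) = ((21*111)*(-78))/4244360 - 3*1764*(5 + 1764)/(-3540014) = (2331*(-78))*(1/4244360) - 3*1764*1769*(-1/3540014) = -181818*1/4244360 - 9361548*(-1/3540014) = -90909/2122180 + 4680774/1770007 = 9772535400957/3756273455260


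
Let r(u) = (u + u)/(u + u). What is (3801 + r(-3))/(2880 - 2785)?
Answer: 3802/95 ≈ 40.021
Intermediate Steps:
r(u) = 1 (r(u) = (2*u)/((2*u)) = (2*u)*(1/(2*u)) = 1)
(3801 + r(-3))/(2880 - 2785) = (3801 + 1)/(2880 - 2785) = 3802/95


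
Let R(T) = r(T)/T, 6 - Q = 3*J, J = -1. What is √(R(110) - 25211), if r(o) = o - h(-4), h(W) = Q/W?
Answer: I*√1220163010/220 ≈ 158.78*I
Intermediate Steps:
Q = 9 (Q = 6 - 3*(-1) = 6 - 1*(-3) = 6 + 3 = 9)
h(W) = 9/W
r(o) = 9/4 + o (r(o) = o - 9/(-4) = o - 9*(-1)/4 = o - 1*(-9/4) = o + 9/4 = 9/4 + o)
R(T) = (9/4 + T)/T
√(R(110) - 25211) = √((9/4 + 110)/110 - 25211) = √((1/110)*(449/4) - 25211) = √(449/440 - 25211) = √(-11092391/440) = I*√1220163010/220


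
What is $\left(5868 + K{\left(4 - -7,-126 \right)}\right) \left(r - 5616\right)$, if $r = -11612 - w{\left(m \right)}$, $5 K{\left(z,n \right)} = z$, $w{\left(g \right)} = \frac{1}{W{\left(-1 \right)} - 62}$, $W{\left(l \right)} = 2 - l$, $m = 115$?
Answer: $- \frac{29833853301}{295} \approx -1.0113 \cdot 10^{8}$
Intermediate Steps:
$w{\left(g \right)} = - \frac{1}{59}$ ($w{\left(g \right)} = \frac{1}{\left(2 - -1\right) - 62} = \frac{1}{\left(2 + 1\right) - 62} = \frac{1}{3 - 62} = \frac{1}{-59} = - \frac{1}{59}$)
$K{\left(z,n \right)} = \frac{z}{5}$
$r = - \frac{685107}{59}$ ($r = -11612 - - \frac{1}{59} = -11612 + \frac{1}{59} = - \frac{685107}{59} \approx -11612.0$)
$\left(5868 + K{\left(4 - -7,-126 \right)}\right) \left(r - 5616\right) = \left(5868 + \frac{4 - -7}{5}\right) \left(- \frac{685107}{59} - 5616\right) = \left(5868 + \frac{4 + 7}{5}\right) \left(- \frac{1016451}{59}\right) = \left(5868 + \frac{1}{5} \cdot 11\right) \left(- \frac{1016451}{59}\right) = \left(5868 + \frac{11}{5}\right) \left(- \frac{1016451}{59}\right) = \frac{29351}{5} \left(- \frac{1016451}{59}\right) = - \frac{29833853301}{295}$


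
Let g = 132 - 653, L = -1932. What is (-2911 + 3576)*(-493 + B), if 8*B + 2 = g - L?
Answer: -1685775/8 ≈ -2.1072e+5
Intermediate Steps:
g = -521
B = 1409/8 (B = -¼ + (-521 - 1*(-1932))/8 = -¼ + (-521 + 1932)/8 = -¼ + (⅛)*1411 = -¼ + 1411/8 = 1409/8 ≈ 176.13)
(-2911 + 3576)*(-493 + B) = (-2911 + 3576)*(-493 + 1409/8) = 665*(-2535/8) = -1685775/8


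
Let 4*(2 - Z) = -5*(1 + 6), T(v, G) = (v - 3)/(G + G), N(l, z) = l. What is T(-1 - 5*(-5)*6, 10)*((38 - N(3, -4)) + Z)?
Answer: 13359/40 ≈ 333.98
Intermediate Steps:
T(v, G) = (-3 + v)/(2*G) (T(v, G) = (-3 + v)/((2*G)) = (-3 + v)*(1/(2*G)) = (-3 + v)/(2*G))
Z = 43/4 (Z = 2 - (-5)*(1 + 6)/4 = 2 - (-5)*7/4 = 2 - 1/4*(-35) = 2 + 35/4 = 43/4 ≈ 10.750)
T(-1 - 5*(-5)*6, 10)*((38 - N(3, -4)) + Z) = ((1/2)*(-3 + (-1 - 5*(-5)*6))/10)*((38 - 1*3) + 43/4) = ((1/2)*(1/10)*(-3 + (-1 + 25*6)))*((38 - 3) + 43/4) = ((1/2)*(1/10)*(-3 + (-1 + 150)))*(35 + 43/4) = ((1/2)*(1/10)*(-3 + 149))*(183/4) = ((1/2)*(1/10)*146)*(183/4) = (73/10)*(183/4) = 13359/40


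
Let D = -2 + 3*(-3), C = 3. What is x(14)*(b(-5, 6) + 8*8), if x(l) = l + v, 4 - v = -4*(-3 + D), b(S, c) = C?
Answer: -2546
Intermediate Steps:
D = -11 (D = -2 - 9 = -11)
b(S, c) = 3
v = -52 (v = 4 - (-4)*(-3 - 11) = 4 - (-4)*(-14) = 4 - 1*56 = 4 - 56 = -52)
x(l) = -52 + l (x(l) = l - 52 = -52 + l)
x(14)*(b(-5, 6) + 8*8) = (-52 + 14)*(3 + 8*8) = -38*(3 + 64) = -38*67 = -2546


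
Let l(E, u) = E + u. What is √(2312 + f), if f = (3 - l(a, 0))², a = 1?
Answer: 2*√579 ≈ 48.125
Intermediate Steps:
f = 4 (f = (3 - (1 + 0))² = (3 - 1*1)² = (3 - 1)² = 2² = 4)
√(2312 + f) = √(2312 + 4) = √2316 = 2*√579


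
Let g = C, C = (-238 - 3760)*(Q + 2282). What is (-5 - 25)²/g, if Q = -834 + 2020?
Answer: -75/1155422 ≈ -6.4911e-5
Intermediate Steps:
Q = 1186
C = -13865064 (C = (-238 - 3760)*(1186 + 2282) = -3998*3468 = -13865064)
g = -13865064
(-5 - 25)²/g = (-5 - 25)²/(-13865064) = (-30)²*(-1/13865064) = 900*(-1/13865064) = -75/1155422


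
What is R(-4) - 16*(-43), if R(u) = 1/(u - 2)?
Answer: 4127/6 ≈ 687.83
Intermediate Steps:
R(u) = 1/(-2 + u)
R(-4) - 16*(-43) = 1/(-2 - 4) - 16*(-43) = 1/(-6) + 688 = -1/6 + 688 = 4127/6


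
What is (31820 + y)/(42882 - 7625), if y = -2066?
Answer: 29754/35257 ≈ 0.84392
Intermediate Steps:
(31820 + y)/(42882 - 7625) = (31820 - 2066)/(42882 - 7625) = 29754/35257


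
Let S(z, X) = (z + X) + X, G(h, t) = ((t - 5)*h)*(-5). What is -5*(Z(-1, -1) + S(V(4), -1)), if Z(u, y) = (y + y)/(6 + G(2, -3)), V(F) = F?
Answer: -425/43 ≈ -9.8837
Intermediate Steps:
G(h, t) = -5*h*(-5 + t) (G(h, t) = ((-5 + t)*h)*(-5) = (h*(-5 + t))*(-5) = -5*h*(-5 + t))
Z(u, y) = y/43 (Z(u, y) = (y + y)/(6 + 5*2*(5 - 1*(-3))) = (2*y)/(6 + 5*2*(5 + 3)) = (2*y)/(6 + 5*2*8) = (2*y)/(6 + 80) = (2*y)/86 = (2*y)*(1/86) = y/43)
S(z, X) = z + 2*X (S(z, X) = (X + z) + X = z + 2*X)
-5*(Z(-1, -1) + S(V(4), -1)) = -5*((1/43)*(-1) + (4 + 2*(-1))) = -5*(-1/43 + (4 - 2)) = -5*(-1/43 + 2) = -5*85/43 = -425/43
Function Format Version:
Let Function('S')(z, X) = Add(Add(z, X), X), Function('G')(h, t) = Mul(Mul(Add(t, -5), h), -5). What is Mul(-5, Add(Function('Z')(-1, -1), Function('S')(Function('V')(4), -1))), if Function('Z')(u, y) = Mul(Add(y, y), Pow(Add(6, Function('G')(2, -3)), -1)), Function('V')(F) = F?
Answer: Rational(-425, 43) ≈ -9.8837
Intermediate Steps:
Function('G')(h, t) = Mul(-5, h, Add(-5, t)) (Function('G')(h, t) = Mul(Mul(Add(-5, t), h), -5) = Mul(Mul(h, Add(-5, t)), -5) = Mul(-5, h, Add(-5, t)))
Function('Z')(u, y) = Mul(Rational(1, 43), y) (Function('Z')(u, y) = Mul(Add(y, y), Pow(Add(6, Mul(5, 2, Add(5, Mul(-1, -3)))), -1)) = Mul(Mul(2, y), Pow(Add(6, Mul(5, 2, Add(5, 3))), -1)) = Mul(Mul(2, y), Pow(Add(6, Mul(5, 2, 8)), -1)) = Mul(Mul(2, y), Pow(Add(6, 80), -1)) = Mul(Mul(2, y), Pow(86, -1)) = Mul(Mul(2, y), Rational(1, 86)) = Mul(Rational(1, 43), y))
Function('S')(z, X) = Add(z, Mul(2, X)) (Function('S')(z, X) = Add(Add(X, z), X) = Add(z, Mul(2, X)))
Mul(-5, Add(Function('Z')(-1, -1), Function('S')(Function('V')(4), -1))) = Mul(-5, Add(Mul(Rational(1, 43), -1), Add(4, Mul(2, -1)))) = Mul(-5, Add(Rational(-1, 43), Add(4, -2))) = Mul(-5, Add(Rational(-1, 43), 2)) = Mul(-5, Rational(85, 43)) = Rational(-425, 43)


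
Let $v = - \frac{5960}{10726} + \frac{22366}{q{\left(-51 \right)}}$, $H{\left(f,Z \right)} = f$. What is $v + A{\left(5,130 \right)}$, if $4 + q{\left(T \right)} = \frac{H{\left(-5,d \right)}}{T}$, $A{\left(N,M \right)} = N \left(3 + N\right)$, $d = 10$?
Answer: $- \frac{6075295298}{1067237} \approx -5692.5$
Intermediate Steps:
$q{\left(T \right)} = -4 - \frac{5}{T}$
$v = - \frac{6117984778}{1067237}$ ($v = - \frac{5960}{10726} + \frac{22366}{-4 - \frac{5}{-51}} = \left(-5960\right) \frac{1}{10726} + \frac{22366}{-4 - - \frac{5}{51}} = - \frac{2980}{5363} + \frac{22366}{-4 + \frac{5}{51}} = - \frac{2980}{5363} + \frac{22366}{- \frac{199}{51}} = - \frac{2980}{5363} + 22366 \left(- \frac{51}{199}\right) = - \frac{2980}{5363} - \frac{1140666}{199} = - \frac{6117984778}{1067237} \approx -5732.5$)
$v + A{\left(5,130 \right)} = - \frac{6117984778}{1067237} + 5 \left(3 + 5\right) = - \frac{6117984778}{1067237} + 5 \cdot 8 = - \frac{6117984778}{1067237} + 40 = - \frac{6075295298}{1067237}$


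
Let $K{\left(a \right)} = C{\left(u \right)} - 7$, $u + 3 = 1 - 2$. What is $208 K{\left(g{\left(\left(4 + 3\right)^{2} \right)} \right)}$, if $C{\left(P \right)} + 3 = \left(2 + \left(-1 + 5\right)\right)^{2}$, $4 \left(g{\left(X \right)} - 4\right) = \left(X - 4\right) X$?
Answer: $5408$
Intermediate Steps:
$u = -4$ ($u = -3 + \left(1 - 2\right) = -3 - 1 = -4$)
$g{\left(X \right)} = 4 + \frac{X \left(-4 + X\right)}{4}$ ($g{\left(X \right)} = 4 + \frac{\left(X - 4\right) X}{4} = 4 + \frac{\left(-4 + X\right) X}{4} = 4 + \frac{X \left(-4 + X\right)}{4}$)
$C{\left(P \right)} = 33$ ($C{\left(P \right)} = -3 + \left(2 + \left(-1 + 5\right)\right)^{2} = -3 + \left(2 + 4\right)^{2} = -3 + 6^{2} = -3 + 36 = 33$)
$K{\left(a \right)} = 26$ ($K{\left(a \right)} = 33 - 7 = 26$)
$208 K{\left(g{\left(\left(4 + 3\right)^{2} \right)} \right)} = 208 \cdot 26 = 5408$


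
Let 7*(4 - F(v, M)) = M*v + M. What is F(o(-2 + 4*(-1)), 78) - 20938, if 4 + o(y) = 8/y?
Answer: -146200/7 ≈ -20886.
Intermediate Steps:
o(y) = -4 + 8/y
F(v, M) = 4 - M/7 - M*v/7 (F(v, M) = 4 - (M*v + M)/7 = 4 - (M + M*v)/7 = 4 + (-M/7 - M*v/7) = 4 - M/7 - M*v/7)
F(o(-2 + 4*(-1)), 78) - 20938 = (4 - ⅐*78 - ⅐*78*(-4 + 8/(-2 + 4*(-1)))) - 20938 = (4 - 78/7 - ⅐*78*(-4 + 8/(-2 - 4))) - 20938 = (4 - 78/7 - ⅐*78*(-4 + 8/(-6))) - 20938 = (4 - 78/7 - ⅐*78*(-4 + 8*(-⅙))) - 20938 = (4 - 78/7 - ⅐*78*(-4 - 4/3)) - 20938 = (4 - 78/7 - ⅐*78*(-16/3)) - 20938 = (4 - 78/7 + 416/7) - 20938 = 366/7 - 20938 = -146200/7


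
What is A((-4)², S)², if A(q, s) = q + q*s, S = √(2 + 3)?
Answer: 1536 + 512*√5 ≈ 2680.9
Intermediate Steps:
S = √5 ≈ 2.2361
A((-4)², S)² = ((-4)²*(1 + √5))² = (16*(1 + √5))² = (16 + 16*√5)²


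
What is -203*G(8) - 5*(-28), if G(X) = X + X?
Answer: -3108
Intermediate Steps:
G(X) = 2*X
-203*G(8) - 5*(-28) = -406*8 - 5*(-28) = -203*16 + 140 = -3248 + 140 = -3108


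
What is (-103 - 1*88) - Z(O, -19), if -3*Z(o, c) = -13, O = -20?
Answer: -586/3 ≈ -195.33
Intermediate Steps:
Z(o, c) = 13/3 (Z(o, c) = -⅓*(-13) = 13/3)
(-103 - 1*88) - Z(O, -19) = (-103 - 1*88) - 1*13/3 = (-103 - 88) - 13/3 = -191 - 13/3 = -586/3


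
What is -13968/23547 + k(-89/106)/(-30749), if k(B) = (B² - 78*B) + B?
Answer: -1614392103995/2711796251636 ≈ -0.59532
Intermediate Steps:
k(B) = B² - 77*B
-13968/23547 + k(-89/106)/(-30749) = -13968/23547 + ((-89/106)*(-77 - 89/106))/(-30749) = -13968*1/23547 + ((-89*1/106)*(-77 - 89*1/106))*(-1/30749) = -4656/7849 - 89*(-77 - 89/106)/106*(-1/30749) = -4656/7849 - 89/106*(-8251/106)*(-1/30749) = -4656/7849 + (734339/11236)*(-1/30749) = -4656/7849 - 734339/345495764 = -1614392103995/2711796251636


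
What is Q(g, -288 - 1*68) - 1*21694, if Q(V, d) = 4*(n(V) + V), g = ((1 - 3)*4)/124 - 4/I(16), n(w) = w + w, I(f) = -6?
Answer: -672290/31 ≈ -21687.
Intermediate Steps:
n(w) = 2*w
g = 56/93 (g = ((1 - 3)*4)/124 - 4/(-6) = -2*4*(1/124) - 4*(-1/6) = -8*1/124 + 2/3 = -2/31 + 2/3 = 56/93 ≈ 0.60215)
Q(V, d) = 12*V (Q(V, d) = 4*(2*V + V) = 4*(3*V) = 12*V)
Q(g, -288 - 1*68) - 1*21694 = 12*(56/93) - 1*21694 = 224/31 - 21694 = -672290/31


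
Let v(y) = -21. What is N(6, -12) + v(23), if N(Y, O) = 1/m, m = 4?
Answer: -83/4 ≈ -20.750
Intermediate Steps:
N(Y, O) = ¼ (N(Y, O) = 1/4 = ¼)
N(6, -12) + v(23) = ¼ - 21 = -83/4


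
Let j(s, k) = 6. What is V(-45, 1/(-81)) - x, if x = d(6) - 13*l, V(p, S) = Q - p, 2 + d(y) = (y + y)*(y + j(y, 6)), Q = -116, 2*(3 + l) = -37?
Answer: -985/2 ≈ -492.50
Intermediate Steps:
l = -43/2 (l = -3 + (½)*(-37) = -3 - 37/2 = -43/2 ≈ -21.500)
d(y) = -2 + 2*y*(6 + y) (d(y) = -2 + (y + y)*(y + 6) = -2 + (2*y)*(6 + y) = -2 + 2*y*(6 + y))
V(p, S) = -116 - p
x = 843/2 (x = (-2 + 2*6² + 12*6) - 13*(-43/2) = (-2 + 2*36 + 72) + 559/2 = (-2 + 72 + 72) + 559/2 = 142 + 559/2 = 843/2 ≈ 421.50)
V(-45, 1/(-81)) - x = (-116 - 1*(-45)) - 1*843/2 = (-116 + 45) - 843/2 = -71 - 843/2 = -985/2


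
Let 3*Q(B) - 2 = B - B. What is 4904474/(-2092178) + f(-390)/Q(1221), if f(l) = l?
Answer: -614414302/1046089 ≈ -587.34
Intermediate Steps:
Q(B) = 2/3 (Q(B) = 2/3 + (B - B)/3 = 2/3 + (1/3)*0 = 2/3 + 0 = 2/3)
4904474/(-2092178) + f(-390)/Q(1221) = 4904474/(-2092178) - 390/2/3 = 4904474*(-1/2092178) - 390*3/2 = -2452237/1046089 - 585 = -614414302/1046089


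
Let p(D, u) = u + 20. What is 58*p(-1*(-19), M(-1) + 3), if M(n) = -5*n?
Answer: 1624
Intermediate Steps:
p(D, u) = 20 + u
58*p(-1*(-19), M(-1) + 3) = 58*(20 + (-5*(-1) + 3)) = 58*(20 + (5 + 3)) = 58*(20 + 8) = 58*28 = 1624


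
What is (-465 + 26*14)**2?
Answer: 10201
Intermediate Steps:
(-465 + 26*14)**2 = (-465 + 364)**2 = (-101)**2 = 10201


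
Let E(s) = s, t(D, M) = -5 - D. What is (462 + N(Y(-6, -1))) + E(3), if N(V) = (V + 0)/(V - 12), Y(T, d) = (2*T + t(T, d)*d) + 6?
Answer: 8842/19 ≈ 465.37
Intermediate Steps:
Y(T, d) = 6 + 2*T + d*(-5 - T) (Y(T, d) = (2*T + (-5 - T)*d) + 6 = (2*T + d*(-5 - T)) + 6 = 6 + 2*T + d*(-5 - T))
N(V) = V/(-12 + V)
(462 + N(Y(-6, -1))) + E(3) = (462 + (6 + 2*(-6) - 1*(-1)*(5 - 6))/(-12 + (6 + 2*(-6) - 1*(-1)*(5 - 6)))) + 3 = (462 + (6 - 12 - 1*(-1)*(-1))/(-12 + (6 - 12 - 1*(-1)*(-1)))) + 3 = (462 + (6 - 12 - 1)/(-12 + (6 - 12 - 1))) + 3 = (462 - 7/(-12 - 7)) + 3 = (462 - 7/(-19)) + 3 = (462 - 7*(-1/19)) + 3 = (462 + 7/19) + 3 = 8785/19 + 3 = 8842/19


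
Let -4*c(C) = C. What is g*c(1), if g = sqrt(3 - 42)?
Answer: -I*sqrt(39)/4 ≈ -1.5612*I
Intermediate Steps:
c(C) = -C/4
g = I*sqrt(39) (g = sqrt(-39) = I*sqrt(39) ≈ 6.245*I)
g*c(1) = (I*sqrt(39))*(-1/4*1) = (I*sqrt(39))*(-1/4) = -I*sqrt(39)/4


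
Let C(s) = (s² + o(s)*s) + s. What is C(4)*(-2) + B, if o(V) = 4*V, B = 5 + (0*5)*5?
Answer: -163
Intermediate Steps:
B = 5 (B = 5 + 0*5 = 5 + 0 = 5)
C(s) = s + 5*s² (C(s) = (s² + (4*s)*s) + s = (s² + 4*s²) + s = 5*s² + s = s + 5*s²)
C(4)*(-2) + B = (4*(1 + 5*4))*(-2) + 5 = (4*(1 + 20))*(-2) + 5 = (4*21)*(-2) + 5 = 84*(-2) + 5 = -168 + 5 = -163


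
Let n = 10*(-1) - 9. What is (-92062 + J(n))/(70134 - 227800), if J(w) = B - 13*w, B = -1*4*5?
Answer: 91835/157666 ≈ 0.58247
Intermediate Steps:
B = -20 (B = -4*5 = -20)
n = -19 (n = -10 - 9 = -19)
J(w) = -20 - 13*w
(-92062 + J(n))/(70134 - 227800) = (-92062 + (-20 - 13*(-19)))/(70134 - 227800) = (-92062 + (-20 + 247))/(-157666) = (-92062 + 227)*(-1/157666) = -91835*(-1/157666) = 91835/157666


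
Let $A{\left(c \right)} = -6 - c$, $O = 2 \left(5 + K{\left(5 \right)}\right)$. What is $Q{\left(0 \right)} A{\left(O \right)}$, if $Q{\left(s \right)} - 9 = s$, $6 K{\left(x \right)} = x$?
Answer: $-159$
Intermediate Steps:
$K{\left(x \right)} = \frac{x}{6}$
$O = \frac{35}{3}$ ($O = 2 \left(5 + \frac{1}{6} \cdot 5\right) = 2 \left(5 + \frac{5}{6}\right) = 2 \cdot \frac{35}{6} = \frac{35}{3} \approx 11.667$)
$Q{\left(s \right)} = 9 + s$
$Q{\left(0 \right)} A{\left(O \right)} = \left(9 + 0\right) \left(-6 - \frac{35}{3}\right) = 9 \left(-6 - \frac{35}{3}\right) = 9 \left(- \frac{53}{3}\right) = -159$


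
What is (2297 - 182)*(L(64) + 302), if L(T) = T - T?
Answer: 638730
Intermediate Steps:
L(T) = 0
(2297 - 182)*(L(64) + 302) = (2297 - 182)*(0 + 302) = 2115*302 = 638730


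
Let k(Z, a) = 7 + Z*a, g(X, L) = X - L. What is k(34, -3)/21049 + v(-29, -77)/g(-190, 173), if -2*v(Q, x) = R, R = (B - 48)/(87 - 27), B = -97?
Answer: -1438061/183378888 ≈ -0.0078420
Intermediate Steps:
R = -29/12 (R = (-97 - 48)/(87 - 27) = -145/60 = -145*1/60 = -29/12 ≈ -2.4167)
v(Q, x) = 29/24 (v(Q, x) = -½*(-29/12) = 29/24)
k(34, -3)/21049 + v(-29, -77)/g(-190, 173) = (7 + 34*(-3))/21049 + 29/(24*(-190 - 1*173)) = (7 - 102)*(1/21049) + 29/(24*(-190 - 173)) = -95*1/21049 + (29/24)/(-363) = -95/21049 + (29/24)*(-1/363) = -95/21049 - 29/8712 = -1438061/183378888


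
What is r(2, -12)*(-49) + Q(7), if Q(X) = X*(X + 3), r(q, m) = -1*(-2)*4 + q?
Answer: -420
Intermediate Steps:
r(q, m) = 8 + q (r(q, m) = 2*4 + q = 8 + q)
Q(X) = X*(3 + X)
r(2, -12)*(-49) + Q(7) = (8 + 2)*(-49) + 7*(3 + 7) = 10*(-49) + 7*10 = -490 + 70 = -420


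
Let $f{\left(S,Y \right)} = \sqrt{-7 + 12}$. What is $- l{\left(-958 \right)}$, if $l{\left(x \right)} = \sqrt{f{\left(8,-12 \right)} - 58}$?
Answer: $- i \sqrt{58 - \sqrt{5}} \approx - 7.4675 i$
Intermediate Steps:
$f{\left(S,Y \right)} = \sqrt{5}$
$l{\left(x \right)} = \sqrt{-58 + \sqrt{5}}$ ($l{\left(x \right)} = \sqrt{\sqrt{5} - 58} = \sqrt{-58 + \sqrt{5}}$)
$- l{\left(-958 \right)} = - \sqrt{-58 + \sqrt{5}}$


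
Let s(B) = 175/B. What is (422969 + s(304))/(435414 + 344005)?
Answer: 128582751/236943376 ≈ 0.54267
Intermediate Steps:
(422969 + s(304))/(435414 + 344005) = (422969 + 175/304)/(435414 + 344005) = (422969 + 175*(1/304))/779419 = (422969 + 175/304)*(1/779419) = (128582751/304)*(1/779419) = 128582751/236943376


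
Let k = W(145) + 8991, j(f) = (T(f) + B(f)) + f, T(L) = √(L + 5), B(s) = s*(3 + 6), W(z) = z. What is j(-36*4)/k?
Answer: -90/571 + I*√139/9136 ≈ -0.15762 + 0.0012905*I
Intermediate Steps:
B(s) = 9*s (B(s) = s*9 = 9*s)
T(L) = √(5 + L)
j(f) = √(5 + f) + 10*f (j(f) = (√(5 + f) + 9*f) + f = √(5 + f) + 10*f)
k = 9136 (k = 145 + 8991 = 9136)
j(-36*4)/k = (√(5 - 36*4) + 10*(-36*4))/9136 = (√(5 - 144) + 10*(-144))*(1/9136) = (√(-139) - 1440)*(1/9136) = (I*√139 - 1440)*(1/9136) = (-1440 + I*√139)*(1/9136) = -90/571 + I*√139/9136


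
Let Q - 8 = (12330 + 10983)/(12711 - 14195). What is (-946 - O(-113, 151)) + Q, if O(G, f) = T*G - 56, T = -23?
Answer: -5189117/1484 ≈ -3496.7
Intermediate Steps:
O(G, f) = -56 - 23*G (O(G, f) = -23*G - 56 = -56 - 23*G)
Q = -11441/1484 (Q = 8 + (12330 + 10983)/(12711 - 14195) = 8 + 23313/(-1484) = 8 + 23313*(-1/1484) = 8 - 23313/1484 = -11441/1484 ≈ -7.7096)
(-946 - O(-113, 151)) + Q = (-946 - (-56 - 23*(-113))) - 11441/1484 = (-946 - (-56 + 2599)) - 11441/1484 = (-946 - 1*2543) - 11441/1484 = (-946 - 2543) - 11441/1484 = -3489 - 11441/1484 = -5189117/1484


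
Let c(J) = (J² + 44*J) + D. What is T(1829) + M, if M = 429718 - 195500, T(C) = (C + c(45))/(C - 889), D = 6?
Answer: 11008538/47 ≈ 2.3422e+5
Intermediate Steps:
c(J) = 6 + J² + 44*J (c(J) = (J² + 44*J) + 6 = 6 + J² + 44*J)
T(C) = (4011 + C)/(-889 + C) (T(C) = (C + (6 + 45² + 44*45))/(C - 889) = (C + (6 + 2025 + 1980))/(-889 + C) = (C + 4011)/(-889 + C) = (4011 + C)/(-889 + C))
M = 234218
T(1829) + M = (4011 + 1829)/(-889 + 1829) + 234218 = 5840/940 + 234218 = (1/940)*5840 + 234218 = 292/47 + 234218 = 11008538/47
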